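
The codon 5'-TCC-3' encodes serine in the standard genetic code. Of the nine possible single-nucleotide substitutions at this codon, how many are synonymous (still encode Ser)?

Position 1: none → 0 synonymous.
Position 2: none → 0 synonymous.
Position 3: TCT, TCA, TCG → 3 synonymous.
Total: 0 + 0 + 3 = 3.

3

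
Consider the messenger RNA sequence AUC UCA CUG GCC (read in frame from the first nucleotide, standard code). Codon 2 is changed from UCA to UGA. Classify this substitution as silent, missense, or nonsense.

nonsense

Position 5 falls in codon 2: UCA → Ser.
After the substitution the codon is UGA → Stop.
The new codon is a stop codon, so this is a nonsense mutation.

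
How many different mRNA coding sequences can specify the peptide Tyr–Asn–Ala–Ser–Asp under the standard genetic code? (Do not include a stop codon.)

192

Tyr: 2 codons.
Asn: 2 codons.
Ala: 4 codons.
Ser: 6 codons.
Asp: 2 codons.
2 × 2 × 4 × 6 × 2 = 192.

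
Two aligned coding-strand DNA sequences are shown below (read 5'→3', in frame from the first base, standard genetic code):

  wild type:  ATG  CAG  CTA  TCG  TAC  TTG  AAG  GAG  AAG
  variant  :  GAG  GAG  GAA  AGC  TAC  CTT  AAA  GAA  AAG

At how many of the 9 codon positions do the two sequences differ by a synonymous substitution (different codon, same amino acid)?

Codon 1: ATG Met / GAG Glu — nonsynonymous.
Codon 2: CAG Gln / GAG Glu — nonsynonymous.
Codon 3: CTA Leu / GAA Glu — nonsynonymous.
Codon 4: TCG Ser / AGC Ser — synonymous.
Codon 5: TAC Tyr / TAC Tyr — identical.
Codon 6: TTG Leu / CTT Leu — synonymous.
Codon 7: AAG Lys / AAA Lys — synonymous.
Codon 8: GAG Glu / GAA Glu — synonymous.
Codon 9: AAG Lys / AAG Lys — identical.
Synonymous differences: 4.

4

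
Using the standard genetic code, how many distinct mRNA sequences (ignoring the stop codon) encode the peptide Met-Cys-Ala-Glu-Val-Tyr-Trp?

128

Met: 1 codon.
Cys: 2 codons.
Ala: 4 codons.
Glu: 2 codons.
Val: 4 codons.
Tyr: 2 codons.
Trp: 1 codon.
1 × 2 × 4 × 2 × 4 × 2 × 1 = 128.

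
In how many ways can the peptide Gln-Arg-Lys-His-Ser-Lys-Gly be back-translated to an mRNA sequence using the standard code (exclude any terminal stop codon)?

2304

Gln: 2 codons.
Arg: 6 codons.
Lys: 2 codons.
His: 2 codons.
Ser: 6 codons.
Lys: 2 codons.
Gly: 4 codons.
2 × 6 × 2 × 2 × 6 × 2 × 4 = 2304.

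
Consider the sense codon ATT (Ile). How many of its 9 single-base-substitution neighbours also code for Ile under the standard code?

2

Position 1: none → 0 synonymous.
Position 2: none → 0 synonymous.
Position 3: ATC, ATA → 2 synonymous.
Total: 0 + 0 + 2 = 2.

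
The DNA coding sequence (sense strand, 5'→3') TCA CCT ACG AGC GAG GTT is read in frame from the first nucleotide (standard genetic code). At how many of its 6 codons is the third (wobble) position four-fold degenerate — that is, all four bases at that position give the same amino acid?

4

Codon 1 TCA (Ser): third position 4-fold.
Codon 2 CCT (Pro): third position 4-fold.
Codon 3 ACG (Thr): third position 4-fold.
Codon 4 AGC (Ser): third position 2-fold.
Codon 5 GAG (Glu): third position 2-fold.
Codon 6 GTT (Val): third position 4-fold.
Four-fold degenerate third positions: 4.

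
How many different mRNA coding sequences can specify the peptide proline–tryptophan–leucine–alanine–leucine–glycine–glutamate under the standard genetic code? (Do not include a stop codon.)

4608

Pro: 4 codons.
Trp: 1 codon.
Leu: 6 codons.
Ala: 4 codons.
Leu: 6 codons.
Gly: 4 codons.
Glu: 2 codons.
4 × 1 × 6 × 4 × 6 × 4 × 2 = 4608.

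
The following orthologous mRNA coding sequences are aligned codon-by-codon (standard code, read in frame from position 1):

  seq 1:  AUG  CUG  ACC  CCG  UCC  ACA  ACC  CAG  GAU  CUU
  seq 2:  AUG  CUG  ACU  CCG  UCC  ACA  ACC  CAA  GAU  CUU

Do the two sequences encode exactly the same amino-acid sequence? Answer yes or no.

Codon 1: AUG Met / AUG Met — identical.
Codon 2: CUG Leu / CUG Leu — identical.
Codon 3: ACC Thr / ACU Thr — synonymous.
Codon 4: CCG Pro / CCG Pro — identical.
Codon 5: UCC Ser / UCC Ser — identical.
Codon 6: ACA Thr / ACA Thr — identical.
Codon 7: ACC Thr / ACC Thr — identical.
Codon 8: CAG Gln / CAA Gln — synonymous.
Codon 9: GAU Asp / GAU Asp — identical.
Codon 10: CUU Leu / CUU Leu — identical.
Nonsynonymous differences: 0 → same protein.

yes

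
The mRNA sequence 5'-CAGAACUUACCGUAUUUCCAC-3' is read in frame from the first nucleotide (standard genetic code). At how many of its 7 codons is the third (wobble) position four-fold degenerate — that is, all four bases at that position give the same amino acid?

Codon 1 CAG (Gln): third position 2-fold.
Codon 2 AAC (Asn): third position 2-fold.
Codon 3 UUA (Leu): third position 2-fold.
Codon 4 CCG (Pro): third position 4-fold.
Codon 5 UAU (Tyr): third position 2-fold.
Codon 6 UUC (Phe): third position 2-fold.
Codon 7 CAC (His): third position 2-fold.
Four-fold degenerate third positions: 1.

1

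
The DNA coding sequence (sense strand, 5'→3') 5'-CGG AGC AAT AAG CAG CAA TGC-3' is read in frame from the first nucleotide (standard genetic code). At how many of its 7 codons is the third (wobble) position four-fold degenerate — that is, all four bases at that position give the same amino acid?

Codon 1 CGG (Arg): third position 4-fold.
Codon 2 AGC (Ser): third position 2-fold.
Codon 3 AAT (Asn): third position 2-fold.
Codon 4 AAG (Lys): third position 2-fold.
Codon 5 CAG (Gln): third position 2-fold.
Codon 6 CAA (Gln): third position 2-fold.
Codon 7 TGC (Cys): third position 2-fold.
Four-fold degenerate third positions: 1.

1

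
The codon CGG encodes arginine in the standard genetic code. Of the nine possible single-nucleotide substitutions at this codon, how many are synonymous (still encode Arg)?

4

Position 1: AGG → 1 synonymous.
Position 2: none → 0 synonymous.
Position 3: CGU, CGC, CGA → 3 synonymous.
Total: 1 + 0 + 3 = 4.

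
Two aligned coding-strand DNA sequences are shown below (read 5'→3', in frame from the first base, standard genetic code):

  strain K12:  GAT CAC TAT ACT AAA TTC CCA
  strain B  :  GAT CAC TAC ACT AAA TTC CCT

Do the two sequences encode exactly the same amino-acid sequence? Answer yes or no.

yes

Codon 1: GAT Asp / GAT Asp — identical.
Codon 2: CAC His / CAC His — identical.
Codon 3: TAT Tyr / TAC Tyr — synonymous.
Codon 4: ACT Thr / ACT Thr — identical.
Codon 5: AAA Lys / AAA Lys — identical.
Codon 6: TTC Phe / TTC Phe — identical.
Codon 7: CCA Pro / CCT Pro — synonymous.
Nonsynonymous differences: 0 → same protein.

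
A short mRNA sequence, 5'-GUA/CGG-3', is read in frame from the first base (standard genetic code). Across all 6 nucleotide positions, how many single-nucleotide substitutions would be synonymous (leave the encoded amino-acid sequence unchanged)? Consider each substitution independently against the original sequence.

7

Codon 1 (GUA, Val): 3 synonymous substitutions.
Codon 2 (CGG, Arg): 4 synonymous substitutions.
Total: 3 + 4 = 7.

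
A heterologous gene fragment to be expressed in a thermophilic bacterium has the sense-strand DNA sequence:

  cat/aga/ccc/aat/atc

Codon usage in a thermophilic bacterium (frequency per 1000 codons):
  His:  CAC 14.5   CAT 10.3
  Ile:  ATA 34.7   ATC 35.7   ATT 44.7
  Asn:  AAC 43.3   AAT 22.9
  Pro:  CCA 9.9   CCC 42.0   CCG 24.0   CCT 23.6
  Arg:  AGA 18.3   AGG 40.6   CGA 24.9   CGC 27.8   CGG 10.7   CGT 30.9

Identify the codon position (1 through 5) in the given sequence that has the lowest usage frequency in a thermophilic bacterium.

Codon 1 CAT (His): 10.3 per 1000.
Codon 2 AGA (Arg): 18.3 per 1000.
Codon 3 CCC (Pro): 42.0 per 1000.
Codon 4 AAT (Asn): 22.9 per 1000.
Codon 5 ATC (Ile): 35.7 per 1000.
Lowest frequency is 10.3 at codon 1.

1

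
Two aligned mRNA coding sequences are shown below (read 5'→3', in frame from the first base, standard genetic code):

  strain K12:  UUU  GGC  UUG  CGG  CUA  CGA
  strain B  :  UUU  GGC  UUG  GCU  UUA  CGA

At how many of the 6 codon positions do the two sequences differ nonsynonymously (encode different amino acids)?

Codon 1: UUU Phe / UUU Phe — identical.
Codon 2: GGC Gly / GGC Gly — identical.
Codon 3: UUG Leu / UUG Leu — identical.
Codon 4: CGG Arg / GCU Ala — nonsynonymous.
Codon 5: CUA Leu / UUA Leu — synonymous.
Codon 6: CGA Arg / CGA Arg — identical.
Nonsynonymous differences: 1.

1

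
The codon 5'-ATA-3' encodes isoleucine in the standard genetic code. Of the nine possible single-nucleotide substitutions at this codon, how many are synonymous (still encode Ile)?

2

Position 1: none → 0 synonymous.
Position 2: none → 0 synonymous.
Position 3: ATT, ATC → 2 synonymous.
Total: 0 + 0 + 2 = 2.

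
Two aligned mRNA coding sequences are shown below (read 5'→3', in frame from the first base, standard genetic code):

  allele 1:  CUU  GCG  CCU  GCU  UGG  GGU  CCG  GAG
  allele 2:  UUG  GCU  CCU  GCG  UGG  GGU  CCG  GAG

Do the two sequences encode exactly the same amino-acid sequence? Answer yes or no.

Codon 1: CUU Leu / UUG Leu — synonymous.
Codon 2: GCG Ala / GCU Ala — synonymous.
Codon 3: CCU Pro / CCU Pro — identical.
Codon 4: GCU Ala / GCG Ala — synonymous.
Codon 5: UGG Trp / UGG Trp — identical.
Codon 6: GGU Gly / GGU Gly — identical.
Codon 7: CCG Pro / CCG Pro — identical.
Codon 8: GAG Glu / GAG Glu — identical.
Nonsynonymous differences: 0 → same protein.

yes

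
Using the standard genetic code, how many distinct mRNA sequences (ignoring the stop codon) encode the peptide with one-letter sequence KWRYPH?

Lys: 2 codons.
Trp: 1 codon.
Arg: 6 codons.
Tyr: 2 codons.
Pro: 4 codons.
His: 2 codons.
2 × 1 × 6 × 2 × 4 × 2 = 192.

192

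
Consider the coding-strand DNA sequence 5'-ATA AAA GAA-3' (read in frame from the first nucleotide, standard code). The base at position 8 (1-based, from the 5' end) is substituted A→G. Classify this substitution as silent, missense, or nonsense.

Position 8 falls in codon 3: GAA → Glu.
After the substitution the codon is GGA → Gly.
Glu ≠ Gly, so this is a missense mutation.

missense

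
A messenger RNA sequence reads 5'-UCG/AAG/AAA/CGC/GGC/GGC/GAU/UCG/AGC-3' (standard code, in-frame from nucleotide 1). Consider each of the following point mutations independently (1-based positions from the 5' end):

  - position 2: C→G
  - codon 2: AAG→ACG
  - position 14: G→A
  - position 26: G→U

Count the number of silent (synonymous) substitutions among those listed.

0

Codon 1: UCG (Ser) → UGG (Trp) — missense.
Codon 2: AAG (Lys) → ACG (Thr) — missense.
Codon 5: GGC (Gly) → GAC (Asp) — missense.
Codon 9: AGC (Ser) → AUC (Ile) — missense.
Synonymous: 0 of 4.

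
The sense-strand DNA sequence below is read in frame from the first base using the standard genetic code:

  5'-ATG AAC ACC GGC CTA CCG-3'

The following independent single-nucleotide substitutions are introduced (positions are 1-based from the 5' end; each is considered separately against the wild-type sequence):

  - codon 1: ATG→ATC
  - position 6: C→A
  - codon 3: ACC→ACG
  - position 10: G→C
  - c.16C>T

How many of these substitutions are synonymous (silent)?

1

Codon 1: ATG (Met) → ATC (Ile) — missense.
Codon 2: AAC (Asn) → AAA (Lys) — missense.
Codon 3: ACC (Thr) → ACG (Thr) — synonymous.
Codon 4: GGC (Gly) → CGC (Arg) — missense.
Codon 6: CCG (Pro) → TCG (Ser) — missense.
Synonymous: 1 of 5.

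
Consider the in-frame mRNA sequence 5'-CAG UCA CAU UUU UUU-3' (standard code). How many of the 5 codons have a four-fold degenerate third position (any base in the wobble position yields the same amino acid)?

Codon 1 CAG (Gln): third position 2-fold.
Codon 2 UCA (Ser): third position 4-fold.
Codon 3 CAU (His): third position 2-fold.
Codon 4 UUU (Phe): third position 2-fold.
Codon 5 UUU (Phe): third position 2-fold.
Four-fold degenerate third positions: 1.

1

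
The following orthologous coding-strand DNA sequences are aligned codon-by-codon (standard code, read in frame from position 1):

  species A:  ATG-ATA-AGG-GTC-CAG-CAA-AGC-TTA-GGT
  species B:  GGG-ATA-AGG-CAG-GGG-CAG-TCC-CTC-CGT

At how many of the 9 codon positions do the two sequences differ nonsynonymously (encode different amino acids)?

4

Codon 1: ATG Met / GGG Gly — nonsynonymous.
Codon 2: ATA Ile / ATA Ile — identical.
Codon 3: AGG Arg / AGG Arg — identical.
Codon 4: GTC Val / CAG Gln — nonsynonymous.
Codon 5: CAG Gln / GGG Gly — nonsynonymous.
Codon 6: CAA Gln / CAG Gln — synonymous.
Codon 7: AGC Ser / TCC Ser — synonymous.
Codon 8: TTA Leu / CTC Leu — synonymous.
Codon 9: GGT Gly / CGT Arg — nonsynonymous.
Nonsynonymous differences: 4.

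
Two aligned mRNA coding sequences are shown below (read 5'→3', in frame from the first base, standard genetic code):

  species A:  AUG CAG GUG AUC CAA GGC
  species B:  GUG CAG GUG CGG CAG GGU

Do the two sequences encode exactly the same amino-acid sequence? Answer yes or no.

Codon 1: AUG Met / GUG Val — nonsynonymous.
Codon 2: CAG Gln / CAG Gln — identical.
Codon 3: GUG Val / GUG Val — identical.
Codon 4: AUC Ile / CGG Arg — nonsynonymous.
Codon 5: CAA Gln / CAG Gln — synonymous.
Codon 6: GGC Gly / GGU Gly — synonymous.
Nonsynonymous differences: 2 → different protein.

no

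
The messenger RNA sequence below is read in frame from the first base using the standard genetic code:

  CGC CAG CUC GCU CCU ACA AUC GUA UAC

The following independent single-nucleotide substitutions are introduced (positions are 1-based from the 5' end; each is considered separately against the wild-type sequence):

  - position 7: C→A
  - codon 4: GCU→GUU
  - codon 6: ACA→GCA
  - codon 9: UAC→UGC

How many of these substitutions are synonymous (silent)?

Codon 3: CUC (Leu) → AUC (Ile) — missense.
Codon 4: GCU (Ala) → GUU (Val) — missense.
Codon 6: ACA (Thr) → GCA (Ala) — missense.
Codon 9: UAC (Tyr) → UGC (Cys) — missense.
Synonymous: 0 of 4.

0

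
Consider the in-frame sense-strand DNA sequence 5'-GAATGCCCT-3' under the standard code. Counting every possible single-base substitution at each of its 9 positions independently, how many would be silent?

Codon 1 (GAA, Glu): 1 synonymous substitution.
Codon 2 (TGC, Cys): 1 synonymous substitution.
Codon 3 (CCT, Pro): 3 synonymous substitutions.
Total: 1 + 1 + 3 = 5.

5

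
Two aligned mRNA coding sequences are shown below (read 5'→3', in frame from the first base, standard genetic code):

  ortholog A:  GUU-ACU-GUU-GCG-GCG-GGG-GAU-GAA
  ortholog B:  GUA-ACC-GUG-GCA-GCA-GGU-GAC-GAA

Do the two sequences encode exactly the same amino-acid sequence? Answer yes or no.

yes

Codon 1: GUU Val / GUA Val — synonymous.
Codon 2: ACU Thr / ACC Thr — synonymous.
Codon 3: GUU Val / GUG Val — synonymous.
Codon 4: GCG Ala / GCA Ala — synonymous.
Codon 5: GCG Ala / GCA Ala — synonymous.
Codon 6: GGG Gly / GGU Gly — synonymous.
Codon 7: GAU Asp / GAC Asp — synonymous.
Codon 8: GAA Glu / GAA Glu — identical.
Nonsynonymous differences: 0 → same protein.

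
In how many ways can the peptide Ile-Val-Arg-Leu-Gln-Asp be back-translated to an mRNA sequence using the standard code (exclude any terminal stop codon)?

1728

Ile: 3 codons.
Val: 4 codons.
Arg: 6 codons.
Leu: 6 codons.
Gln: 2 codons.
Asp: 2 codons.
3 × 4 × 6 × 6 × 2 × 2 = 1728.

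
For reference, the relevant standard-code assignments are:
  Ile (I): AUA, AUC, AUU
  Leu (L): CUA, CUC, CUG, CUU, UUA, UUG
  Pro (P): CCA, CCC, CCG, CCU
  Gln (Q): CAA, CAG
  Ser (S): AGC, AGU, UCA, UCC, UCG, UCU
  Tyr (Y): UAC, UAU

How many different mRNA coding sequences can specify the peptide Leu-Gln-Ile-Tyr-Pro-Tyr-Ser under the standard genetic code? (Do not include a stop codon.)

3456

Leu: 6 codons.
Gln: 2 codons.
Ile: 3 codons.
Tyr: 2 codons.
Pro: 4 codons.
Tyr: 2 codons.
Ser: 6 codons.
6 × 2 × 3 × 2 × 4 × 2 × 6 = 3456.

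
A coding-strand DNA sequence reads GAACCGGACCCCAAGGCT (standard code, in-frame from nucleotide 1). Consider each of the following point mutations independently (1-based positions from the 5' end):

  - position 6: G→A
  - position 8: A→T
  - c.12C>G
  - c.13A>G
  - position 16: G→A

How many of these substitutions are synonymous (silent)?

Codon 2: CCG (Pro) → CCA (Pro) — synonymous.
Codon 3: GAC (Asp) → GTC (Val) — missense.
Codon 4: CCC (Pro) → CCG (Pro) — synonymous.
Codon 5: AAG (Lys) → GAG (Glu) — missense.
Codon 6: GCT (Ala) → ACT (Thr) — missense.
Synonymous: 2 of 5.

2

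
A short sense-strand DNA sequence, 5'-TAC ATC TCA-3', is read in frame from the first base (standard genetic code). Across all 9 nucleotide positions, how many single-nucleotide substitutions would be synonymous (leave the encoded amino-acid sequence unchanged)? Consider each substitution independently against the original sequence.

6

Codon 1 (TAC, Tyr): 1 synonymous substitution.
Codon 2 (ATC, Ile): 2 synonymous substitutions.
Codon 3 (TCA, Ser): 3 synonymous substitutions.
Total: 1 + 2 + 3 = 6.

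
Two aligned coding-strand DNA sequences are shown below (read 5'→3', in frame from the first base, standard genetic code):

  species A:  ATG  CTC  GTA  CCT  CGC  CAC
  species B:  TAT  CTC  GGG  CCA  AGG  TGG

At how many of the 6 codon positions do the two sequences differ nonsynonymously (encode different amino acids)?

Codon 1: ATG Met / TAT Tyr — nonsynonymous.
Codon 2: CTC Leu / CTC Leu — identical.
Codon 3: GTA Val / GGG Gly — nonsynonymous.
Codon 4: CCT Pro / CCA Pro — synonymous.
Codon 5: CGC Arg / AGG Arg — synonymous.
Codon 6: CAC His / TGG Trp — nonsynonymous.
Nonsynonymous differences: 3.

3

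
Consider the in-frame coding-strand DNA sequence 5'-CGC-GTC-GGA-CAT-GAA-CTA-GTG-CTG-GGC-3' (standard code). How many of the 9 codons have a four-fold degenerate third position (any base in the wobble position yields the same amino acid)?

Codon 1 CGC (Arg): third position 4-fold.
Codon 2 GTC (Val): third position 4-fold.
Codon 3 GGA (Gly): third position 4-fold.
Codon 4 CAT (His): third position 2-fold.
Codon 5 GAA (Glu): third position 2-fold.
Codon 6 CTA (Leu): third position 4-fold.
Codon 7 GTG (Val): third position 4-fold.
Codon 8 CTG (Leu): third position 4-fold.
Codon 9 GGC (Gly): third position 4-fold.
Four-fold degenerate third positions: 7.

7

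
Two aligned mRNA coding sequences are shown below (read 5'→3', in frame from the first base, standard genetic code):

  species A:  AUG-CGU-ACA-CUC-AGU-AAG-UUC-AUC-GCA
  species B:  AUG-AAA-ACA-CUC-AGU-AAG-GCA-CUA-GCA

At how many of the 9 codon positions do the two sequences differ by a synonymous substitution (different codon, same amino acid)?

Codon 1: AUG Met / AUG Met — identical.
Codon 2: CGU Arg / AAA Lys — nonsynonymous.
Codon 3: ACA Thr / ACA Thr — identical.
Codon 4: CUC Leu / CUC Leu — identical.
Codon 5: AGU Ser / AGU Ser — identical.
Codon 6: AAG Lys / AAG Lys — identical.
Codon 7: UUC Phe / GCA Ala — nonsynonymous.
Codon 8: AUC Ile / CUA Leu — nonsynonymous.
Codon 9: GCA Ala / GCA Ala — identical.
Synonymous differences: 0.

0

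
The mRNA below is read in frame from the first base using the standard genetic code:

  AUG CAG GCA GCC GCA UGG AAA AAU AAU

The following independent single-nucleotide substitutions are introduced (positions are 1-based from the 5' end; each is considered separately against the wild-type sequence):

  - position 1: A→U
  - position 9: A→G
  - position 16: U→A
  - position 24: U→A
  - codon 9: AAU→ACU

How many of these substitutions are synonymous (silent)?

Codon 1: AUG (Met) → UUG (Leu) — missense.
Codon 3: GCA (Ala) → GCG (Ala) — synonymous.
Codon 6: UGG (Trp) → AGG (Arg) — missense.
Codon 8: AAU (Asn) → AAA (Lys) — missense.
Codon 9: AAU (Asn) → ACU (Thr) — missense.
Synonymous: 1 of 5.

1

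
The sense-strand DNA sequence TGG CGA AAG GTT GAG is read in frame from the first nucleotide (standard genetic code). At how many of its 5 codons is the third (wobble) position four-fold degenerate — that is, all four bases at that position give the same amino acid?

2

Codon 1 TGG (Trp): third position 1-fold.
Codon 2 CGA (Arg): third position 4-fold.
Codon 3 AAG (Lys): third position 2-fold.
Codon 4 GTT (Val): third position 4-fold.
Codon 5 GAG (Glu): third position 2-fold.
Four-fold degenerate third positions: 2.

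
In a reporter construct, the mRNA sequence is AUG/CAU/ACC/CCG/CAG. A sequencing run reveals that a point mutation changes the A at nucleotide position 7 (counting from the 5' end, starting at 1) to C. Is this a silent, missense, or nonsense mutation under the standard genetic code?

missense

Position 7 falls in codon 3: ACC → Thr.
After the substitution the codon is CCC → Pro.
Thr ≠ Pro, so this is a missense mutation.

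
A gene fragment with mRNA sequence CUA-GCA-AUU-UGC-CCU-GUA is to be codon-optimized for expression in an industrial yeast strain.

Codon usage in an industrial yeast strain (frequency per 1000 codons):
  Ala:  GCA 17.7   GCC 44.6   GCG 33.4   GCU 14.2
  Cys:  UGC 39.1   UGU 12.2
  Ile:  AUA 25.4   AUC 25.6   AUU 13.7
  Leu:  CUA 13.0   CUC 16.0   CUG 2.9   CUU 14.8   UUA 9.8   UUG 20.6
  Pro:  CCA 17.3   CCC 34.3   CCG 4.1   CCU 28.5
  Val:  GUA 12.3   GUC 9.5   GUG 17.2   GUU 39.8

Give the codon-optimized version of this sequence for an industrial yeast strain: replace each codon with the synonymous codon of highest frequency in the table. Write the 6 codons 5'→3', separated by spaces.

Codon 1 (Leu): best is UUG at 20.6.
Codon 2 (Ala): best is GCC at 44.6.
Codon 3 (Ile): best is AUC at 25.6.
Codon 4 (Cys): best is UGC at 39.1.
Codon 5 (Pro): best is CCC at 34.3.
Codon 6 (Val): best is GUU at 39.8.

UUG GCC AUC UGC CCC GUU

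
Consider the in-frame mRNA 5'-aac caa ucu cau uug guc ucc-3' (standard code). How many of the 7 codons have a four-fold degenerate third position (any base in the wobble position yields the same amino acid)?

Codon 1 AAC (Asn): third position 2-fold.
Codon 2 CAA (Gln): third position 2-fold.
Codon 3 UCU (Ser): third position 4-fold.
Codon 4 CAU (His): third position 2-fold.
Codon 5 UUG (Leu): third position 2-fold.
Codon 6 GUC (Val): third position 4-fold.
Codon 7 UCC (Ser): third position 4-fold.
Four-fold degenerate third positions: 3.

3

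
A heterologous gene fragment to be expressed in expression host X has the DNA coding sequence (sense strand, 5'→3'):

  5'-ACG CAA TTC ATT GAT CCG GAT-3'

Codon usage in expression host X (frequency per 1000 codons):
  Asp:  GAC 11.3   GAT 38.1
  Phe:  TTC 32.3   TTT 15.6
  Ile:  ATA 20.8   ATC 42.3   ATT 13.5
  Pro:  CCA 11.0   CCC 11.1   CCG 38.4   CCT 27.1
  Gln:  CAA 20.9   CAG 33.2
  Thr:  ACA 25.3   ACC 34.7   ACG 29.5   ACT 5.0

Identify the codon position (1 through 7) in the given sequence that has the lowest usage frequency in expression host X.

Codon 1 ACG (Thr): 29.5 per 1000.
Codon 2 CAA (Gln): 20.9 per 1000.
Codon 3 TTC (Phe): 32.3 per 1000.
Codon 4 ATT (Ile): 13.5 per 1000.
Codon 5 GAT (Asp): 38.1 per 1000.
Codon 6 CCG (Pro): 38.4 per 1000.
Codon 7 GAT (Asp): 38.1 per 1000.
Lowest frequency is 13.5 at codon 4.

4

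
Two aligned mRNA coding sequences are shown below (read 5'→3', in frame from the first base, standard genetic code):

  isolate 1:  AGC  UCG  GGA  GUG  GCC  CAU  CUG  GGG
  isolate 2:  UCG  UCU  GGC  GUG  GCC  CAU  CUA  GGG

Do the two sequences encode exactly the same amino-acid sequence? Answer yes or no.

yes

Codon 1: AGC Ser / UCG Ser — synonymous.
Codon 2: UCG Ser / UCU Ser — synonymous.
Codon 3: GGA Gly / GGC Gly — synonymous.
Codon 4: GUG Val / GUG Val — identical.
Codon 5: GCC Ala / GCC Ala — identical.
Codon 6: CAU His / CAU His — identical.
Codon 7: CUG Leu / CUA Leu — synonymous.
Codon 8: GGG Gly / GGG Gly — identical.
Nonsynonymous differences: 0 → same protein.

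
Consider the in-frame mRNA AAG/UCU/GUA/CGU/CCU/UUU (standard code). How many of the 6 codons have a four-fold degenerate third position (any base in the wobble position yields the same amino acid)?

4

Codon 1 AAG (Lys): third position 2-fold.
Codon 2 UCU (Ser): third position 4-fold.
Codon 3 GUA (Val): third position 4-fold.
Codon 4 CGU (Arg): third position 4-fold.
Codon 5 CCU (Pro): third position 4-fold.
Codon 6 UUU (Phe): third position 2-fold.
Four-fold degenerate third positions: 4.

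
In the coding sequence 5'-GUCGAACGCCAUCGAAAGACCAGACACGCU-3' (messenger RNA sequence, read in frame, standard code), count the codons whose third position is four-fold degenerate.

Codon 1 GUC (Val): third position 4-fold.
Codon 2 GAA (Glu): third position 2-fold.
Codon 3 CGC (Arg): third position 4-fold.
Codon 4 CAU (His): third position 2-fold.
Codon 5 CGA (Arg): third position 4-fold.
Codon 6 AAG (Lys): third position 2-fold.
Codon 7 ACC (Thr): third position 4-fold.
Codon 8 AGA (Arg): third position 2-fold.
Codon 9 CAC (His): third position 2-fold.
Codon 10 GCU (Ala): third position 4-fold.
Four-fold degenerate third positions: 5.

5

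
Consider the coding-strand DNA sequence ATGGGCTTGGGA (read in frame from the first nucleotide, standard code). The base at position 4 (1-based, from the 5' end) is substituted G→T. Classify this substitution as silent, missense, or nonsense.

Position 4 falls in codon 2: GGC → Gly.
After the substitution the codon is TGC → Cys.
Gly ≠ Cys, so this is a missense mutation.

missense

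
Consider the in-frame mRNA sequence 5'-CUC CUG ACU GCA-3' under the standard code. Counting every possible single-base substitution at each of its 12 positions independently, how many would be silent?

Codon 1 (CUC, Leu): 3 synonymous substitutions.
Codon 2 (CUG, Leu): 4 synonymous substitutions.
Codon 3 (ACU, Thr): 3 synonymous substitutions.
Codon 4 (GCA, Ala): 3 synonymous substitutions.
Total: 3 + 4 + 3 + 3 = 13.

13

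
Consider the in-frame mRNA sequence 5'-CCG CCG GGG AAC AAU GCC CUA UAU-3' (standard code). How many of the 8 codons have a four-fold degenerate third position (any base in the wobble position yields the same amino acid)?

Codon 1 CCG (Pro): third position 4-fold.
Codon 2 CCG (Pro): third position 4-fold.
Codon 3 GGG (Gly): third position 4-fold.
Codon 4 AAC (Asn): third position 2-fold.
Codon 5 AAU (Asn): third position 2-fold.
Codon 6 GCC (Ala): third position 4-fold.
Codon 7 CUA (Leu): third position 4-fold.
Codon 8 UAU (Tyr): third position 2-fold.
Four-fold degenerate third positions: 5.

5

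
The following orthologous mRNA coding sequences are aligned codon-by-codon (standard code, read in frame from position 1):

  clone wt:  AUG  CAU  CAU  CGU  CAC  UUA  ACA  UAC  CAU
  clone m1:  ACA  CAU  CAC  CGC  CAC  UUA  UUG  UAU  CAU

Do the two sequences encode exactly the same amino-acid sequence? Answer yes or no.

Codon 1: AUG Met / ACA Thr — nonsynonymous.
Codon 2: CAU His / CAU His — identical.
Codon 3: CAU His / CAC His — synonymous.
Codon 4: CGU Arg / CGC Arg — synonymous.
Codon 5: CAC His / CAC His — identical.
Codon 6: UUA Leu / UUA Leu — identical.
Codon 7: ACA Thr / UUG Leu — nonsynonymous.
Codon 8: UAC Tyr / UAU Tyr — synonymous.
Codon 9: CAU His / CAU His — identical.
Nonsynonymous differences: 2 → different protein.

no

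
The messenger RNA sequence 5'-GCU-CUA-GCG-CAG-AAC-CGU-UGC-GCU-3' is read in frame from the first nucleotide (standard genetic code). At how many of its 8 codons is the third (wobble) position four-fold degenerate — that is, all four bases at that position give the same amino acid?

5

Codon 1 GCU (Ala): third position 4-fold.
Codon 2 CUA (Leu): third position 4-fold.
Codon 3 GCG (Ala): third position 4-fold.
Codon 4 CAG (Gln): third position 2-fold.
Codon 5 AAC (Asn): third position 2-fold.
Codon 6 CGU (Arg): third position 4-fold.
Codon 7 UGC (Cys): third position 2-fold.
Codon 8 GCU (Ala): third position 4-fold.
Four-fold degenerate third positions: 5.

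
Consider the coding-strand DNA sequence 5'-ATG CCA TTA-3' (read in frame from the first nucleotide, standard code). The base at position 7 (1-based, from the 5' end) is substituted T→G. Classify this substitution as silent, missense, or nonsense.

Position 7 falls in codon 3: TTA → Leu.
After the substitution the codon is GTA → Val.
Leu ≠ Val, so this is a missense mutation.

missense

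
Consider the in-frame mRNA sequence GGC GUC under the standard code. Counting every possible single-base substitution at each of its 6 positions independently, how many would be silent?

6

Codon 1 (GGC, Gly): 3 synonymous substitutions.
Codon 2 (GUC, Val): 3 synonymous substitutions.
Total: 3 + 3 = 6.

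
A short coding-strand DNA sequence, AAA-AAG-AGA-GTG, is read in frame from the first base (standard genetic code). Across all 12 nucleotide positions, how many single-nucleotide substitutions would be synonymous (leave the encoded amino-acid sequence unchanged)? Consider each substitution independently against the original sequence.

Codon 1 (AAA, Lys): 1 synonymous substitution.
Codon 2 (AAG, Lys): 1 synonymous substitution.
Codon 3 (AGA, Arg): 2 synonymous substitutions.
Codon 4 (GTG, Val): 3 synonymous substitutions.
Total: 1 + 1 + 2 + 3 = 7.

7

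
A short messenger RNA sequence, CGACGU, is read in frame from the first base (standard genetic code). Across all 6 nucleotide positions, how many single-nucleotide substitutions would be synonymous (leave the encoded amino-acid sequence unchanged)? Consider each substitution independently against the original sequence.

7

Codon 1 (CGA, Arg): 4 synonymous substitutions.
Codon 2 (CGU, Arg): 3 synonymous substitutions.
Total: 4 + 3 = 7.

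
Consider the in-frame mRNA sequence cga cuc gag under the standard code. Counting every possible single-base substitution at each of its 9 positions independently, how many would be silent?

Codon 1 (CGA, Arg): 4 synonymous substitutions.
Codon 2 (CUC, Leu): 3 synonymous substitutions.
Codon 3 (GAG, Glu): 1 synonymous substitution.
Total: 4 + 3 + 1 = 8.

8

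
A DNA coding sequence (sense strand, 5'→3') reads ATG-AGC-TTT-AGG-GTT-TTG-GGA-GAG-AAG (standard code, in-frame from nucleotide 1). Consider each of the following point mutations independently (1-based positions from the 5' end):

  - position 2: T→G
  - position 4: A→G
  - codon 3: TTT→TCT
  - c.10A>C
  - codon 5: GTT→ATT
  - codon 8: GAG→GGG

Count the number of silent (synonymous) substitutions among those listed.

Codon 1: ATG (Met) → AGG (Arg) — missense.
Codon 2: AGC (Ser) → GGC (Gly) — missense.
Codon 3: TTT (Phe) → TCT (Ser) — missense.
Codon 4: AGG (Arg) → CGG (Arg) — synonymous.
Codon 5: GTT (Val) → ATT (Ile) — missense.
Codon 8: GAG (Glu) → GGG (Gly) — missense.
Synonymous: 1 of 6.

1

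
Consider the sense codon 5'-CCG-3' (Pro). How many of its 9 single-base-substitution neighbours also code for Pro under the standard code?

Position 1: none → 0 synonymous.
Position 2: none → 0 synonymous.
Position 3: CCU, CCC, CCA → 3 synonymous.
Total: 0 + 0 + 3 = 3.

3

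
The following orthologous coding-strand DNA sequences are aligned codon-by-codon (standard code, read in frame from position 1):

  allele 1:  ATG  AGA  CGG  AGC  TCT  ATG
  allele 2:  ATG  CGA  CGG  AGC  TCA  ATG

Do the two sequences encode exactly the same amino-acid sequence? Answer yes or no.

Codon 1: ATG Met / ATG Met — identical.
Codon 2: AGA Arg / CGA Arg — synonymous.
Codon 3: CGG Arg / CGG Arg — identical.
Codon 4: AGC Ser / AGC Ser — identical.
Codon 5: TCT Ser / TCA Ser — synonymous.
Codon 6: ATG Met / ATG Met — identical.
Nonsynonymous differences: 0 → same protein.

yes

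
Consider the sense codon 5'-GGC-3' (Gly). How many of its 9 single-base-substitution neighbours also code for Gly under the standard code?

Position 1: none → 0 synonymous.
Position 2: none → 0 synonymous.
Position 3: GGU, GGA, GGG → 3 synonymous.
Total: 0 + 0 + 3 = 3.

3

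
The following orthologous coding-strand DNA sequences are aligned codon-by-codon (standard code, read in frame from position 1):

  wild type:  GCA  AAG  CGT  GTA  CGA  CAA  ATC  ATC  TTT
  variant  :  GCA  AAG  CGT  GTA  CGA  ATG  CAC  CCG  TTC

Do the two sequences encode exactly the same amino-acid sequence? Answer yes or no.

Codon 1: GCA Ala / GCA Ala — identical.
Codon 2: AAG Lys / AAG Lys — identical.
Codon 3: CGT Arg / CGT Arg — identical.
Codon 4: GTA Val / GTA Val — identical.
Codon 5: CGA Arg / CGA Arg — identical.
Codon 6: CAA Gln / ATG Met — nonsynonymous.
Codon 7: ATC Ile / CAC His — nonsynonymous.
Codon 8: ATC Ile / CCG Pro — nonsynonymous.
Codon 9: TTT Phe / TTC Phe — synonymous.
Nonsynonymous differences: 3 → different protein.

no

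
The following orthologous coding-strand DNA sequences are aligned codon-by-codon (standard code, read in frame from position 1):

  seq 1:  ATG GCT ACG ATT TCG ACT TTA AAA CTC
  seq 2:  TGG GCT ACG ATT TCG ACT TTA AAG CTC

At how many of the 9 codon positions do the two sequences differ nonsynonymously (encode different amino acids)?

1

Codon 1: ATG Met / TGG Trp — nonsynonymous.
Codon 2: GCT Ala / GCT Ala — identical.
Codon 3: ACG Thr / ACG Thr — identical.
Codon 4: ATT Ile / ATT Ile — identical.
Codon 5: TCG Ser / TCG Ser — identical.
Codon 6: ACT Thr / ACT Thr — identical.
Codon 7: TTA Leu / TTA Leu — identical.
Codon 8: AAA Lys / AAG Lys — synonymous.
Codon 9: CTC Leu / CTC Leu — identical.
Nonsynonymous differences: 1.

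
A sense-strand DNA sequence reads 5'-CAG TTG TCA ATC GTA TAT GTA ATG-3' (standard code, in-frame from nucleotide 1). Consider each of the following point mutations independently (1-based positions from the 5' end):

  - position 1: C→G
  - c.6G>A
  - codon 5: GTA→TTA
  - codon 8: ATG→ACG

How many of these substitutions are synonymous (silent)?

Codon 1: CAG (Gln) → GAG (Glu) — missense.
Codon 2: TTG (Leu) → TTA (Leu) — synonymous.
Codon 5: GTA (Val) → TTA (Leu) — missense.
Codon 8: ATG (Met) → ACG (Thr) — missense.
Synonymous: 1 of 4.

1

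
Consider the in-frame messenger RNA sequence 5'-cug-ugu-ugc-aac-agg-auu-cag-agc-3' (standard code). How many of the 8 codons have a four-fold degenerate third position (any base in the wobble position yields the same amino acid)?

Codon 1 CUG (Leu): third position 4-fold.
Codon 2 UGU (Cys): third position 2-fold.
Codon 3 UGC (Cys): third position 2-fold.
Codon 4 AAC (Asn): third position 2-fold.
Codon 5 AGG (Arg): third position 2-fold.
Codon 6 AUU (Ile): third position 3-fold.
Codon 7 CAG (Gln): third position 2-fold.
Codon 8 AGC (Ser): third position 2-fold.
Four-fold degenerate third positions: 1.

1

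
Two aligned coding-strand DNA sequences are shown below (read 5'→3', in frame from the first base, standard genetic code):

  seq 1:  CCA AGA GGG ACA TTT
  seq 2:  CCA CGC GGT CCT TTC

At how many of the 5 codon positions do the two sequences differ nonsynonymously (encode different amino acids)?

1

Codon 1: CCA Pro / CCA Pro — identical.
Codon 2: AGA Arg / CGC Arg — synonymous.
Codon 3: GGG Gly / GGT Gly — synonymous.
Codon 4: ACA Thr / CCT Pro — nonsynonymous.
Codon 5: TTT Phe / TTC Phe — synonymous.
Nonsynonymous differences: 1.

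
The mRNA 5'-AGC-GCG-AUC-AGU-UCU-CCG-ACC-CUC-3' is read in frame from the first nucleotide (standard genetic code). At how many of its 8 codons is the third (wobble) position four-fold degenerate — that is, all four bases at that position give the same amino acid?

Codon 1 AGC (Ser): third position 2-fold.
Codon 2 GCG (Ala): third position 4-fold.
Codon 3 AUC (Ile): third position 3-fold.
Codon 4 AGU (Ser): third position 2-fold.
Codon 5 UCU (Ser): third position 4-fold.
Codon 6 CCG (Pro): third position 4-fold.
Codon 7 ACC (Thr): third position 4-fold.
Codon 8 CUC (Leu): third position 4-fold.
Four-fold degenerate third positions: 5.

5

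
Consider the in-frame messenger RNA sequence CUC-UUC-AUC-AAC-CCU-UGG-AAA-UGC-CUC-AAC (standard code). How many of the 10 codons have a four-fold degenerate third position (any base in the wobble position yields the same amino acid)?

3

Codon 1 CUC (Leu): third position 4-fold.
Codon 2 UUC (Phe): third position 2-fold.
Codon 3 AUC (Ile): third position 3-fold.
Codon 4 AAC (Asn): third position 2-fold.
Codon 5 CCU (Pro): third position 4-fold.
Codon 6 UGG (Trp): third position 1-fold.
Codon 7 AAA (Lys): third position 2-fold.
Codon 8 UGC (Cys): third position 2-fold.
Codon 9 CUC (Leu): third position 4-fold.
Codon 10 AAC (Asn): third position 2-fold.
Four-fold degenerate third positions: 3.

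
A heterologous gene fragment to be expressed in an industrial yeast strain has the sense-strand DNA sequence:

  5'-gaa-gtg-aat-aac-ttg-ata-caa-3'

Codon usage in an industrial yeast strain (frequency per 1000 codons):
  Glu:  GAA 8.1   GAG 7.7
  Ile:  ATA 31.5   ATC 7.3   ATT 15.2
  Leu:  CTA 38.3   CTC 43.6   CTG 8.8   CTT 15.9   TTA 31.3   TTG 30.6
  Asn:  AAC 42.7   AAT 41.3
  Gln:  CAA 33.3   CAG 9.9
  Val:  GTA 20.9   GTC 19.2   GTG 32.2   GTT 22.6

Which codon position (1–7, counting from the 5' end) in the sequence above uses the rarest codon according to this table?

1

Codon 1 GAA (Glu): 8.1 per 1000.
Codon 2 GTG (Val): 32.2 per 1000.
Codon 3 AAT (Asn): 41.3 per 1000.
Codon 4 AAC (Asn): 42.7 per 1000.
Codon 5 TTG (Leu): 30.6 per 1000.
Codon 6 ATA (Ile): 31.5 per 1000.
Codon 7 CAA (Gln): 33.3 per 1000.
Lowest frequency is 8.1 at codon 1.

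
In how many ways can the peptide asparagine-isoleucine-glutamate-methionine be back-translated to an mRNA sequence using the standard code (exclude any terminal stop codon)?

Asn: 2 codons.
Ile: 3 codons.
Glu: 2 codons.
Met: 1 codon.
2 × 3 × 2 × 1 = 12.

12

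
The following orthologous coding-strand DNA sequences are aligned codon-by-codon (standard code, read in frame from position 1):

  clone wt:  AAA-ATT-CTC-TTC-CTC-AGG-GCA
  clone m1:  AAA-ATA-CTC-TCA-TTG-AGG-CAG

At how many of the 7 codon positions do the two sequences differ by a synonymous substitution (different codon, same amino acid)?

Codon 1: AAA Lys / AAA Lys — identical.
Codon 2: ATT Ile / ATA Ile — synonymous.
Codon 3: CTC Leu / CTC Leu — identical.
Codon 4: TTC Phe / TCA Ser — nonsynonymous.
Codon 5: CTC Leu / TTG Leu — synonymous.
Codon 6: AGG Arg / AGG Arg — identical.
Codon 7: GCA Ala / CAG Gln — nonsynonymous.
Synonymous differences: 2.

2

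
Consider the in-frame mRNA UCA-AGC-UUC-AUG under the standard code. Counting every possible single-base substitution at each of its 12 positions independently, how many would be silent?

Codon 1 (UCA, Ser): 3 synonymous substitutions.
Codon 2 (AGC, Ser): 1 synonymous substitution.
Codon 3 (UUC, Phe): 1 synonymous substitution.
Codon 4 (AUG, Met): 0 synonymous substitutions.
Total: 3 + 1 + 1 + 0 = 5.

5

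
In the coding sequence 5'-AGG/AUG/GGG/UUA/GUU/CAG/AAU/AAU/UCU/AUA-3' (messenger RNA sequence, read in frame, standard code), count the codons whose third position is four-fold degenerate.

3

Codon 1 AGG (Arg): third position 2-fold.
Codon 2 AUG (Met): third position 1-fold.
Codon 3 GGG (Gly): third position 4-fold.
Codon 4 UUA (Leu): third position 2-fold.
Codon 5 GUU (Val): third position 4-fold.
Codon 6 CAG (Gln): third position 2-fold.
Codon 7 AAU (Asn): third position 2-fold.
Codon 8 AAU (Asn): third position 2-fold.
Codon 9 UCU (Ser): third position 4-fold.
Codon 10 AUA (Ile): third position 3-fold.
Four-fold degenerate third positions: 3.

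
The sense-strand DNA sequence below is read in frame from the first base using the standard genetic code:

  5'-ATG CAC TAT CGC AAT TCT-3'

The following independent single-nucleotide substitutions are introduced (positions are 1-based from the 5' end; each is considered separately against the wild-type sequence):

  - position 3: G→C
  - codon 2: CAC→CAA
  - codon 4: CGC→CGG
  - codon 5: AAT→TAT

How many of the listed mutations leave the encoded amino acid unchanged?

1

Codon 1: ATG (Met) → ATC (Ile) — missense.
Codon 2: CAC (His) → CAA (Gln) — missense.
Codon 4: CGC (Arg) → CGG (Arg) — synonymous.
Codon 5: AAT (Asn) → TAT (Tyr) — missense.
Synonymous: 1 of 4.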